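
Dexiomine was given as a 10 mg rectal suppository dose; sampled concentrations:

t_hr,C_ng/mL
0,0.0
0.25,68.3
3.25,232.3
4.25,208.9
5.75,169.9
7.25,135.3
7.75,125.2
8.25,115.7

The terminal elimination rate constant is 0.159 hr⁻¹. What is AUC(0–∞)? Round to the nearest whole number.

AUC = 2046 ng/mL·hr

Trapezoidal AUC_0→8.25:
  [0→0.25]: (0.0+68.3)/2 × 0.25 = 8.5375
  [0.25→3.25]: (68.3+232.3)/2 × 3 = 450.9
  [3.25→4.25]: (232.3+208.9)/2 × 1 = 220.6
  [4.25→5.75]: (208.9+169.9)/2 × 1.5 = 284.1
  [5.75→7.25]: (169.9+135.3)/2 × 1.5 = 228.9
  [7.25→7.75]: (135.3+125.2)/2 × 0.5 = 65.125
  [7.75→8.25]: (125.2+115.7)/2 × 0.5 = 60.225
  Sum = 1318.3875 ng/mL·hr
Extrapolated tail: C_last / k_e = 115.7 / 0.159 = 727.673
AUC_0→∞ = 1318.3875 + 727.673 = 2046.0605 ng/mL·hr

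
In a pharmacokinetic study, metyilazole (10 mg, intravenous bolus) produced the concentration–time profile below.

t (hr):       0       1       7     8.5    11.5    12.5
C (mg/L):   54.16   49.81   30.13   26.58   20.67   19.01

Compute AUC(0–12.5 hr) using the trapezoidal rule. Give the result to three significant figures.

AUC = 425 mg/L·hr

Trapezoidal AUC_0→12.5:
  [0→1]: (54.16+49.81)/2 × 1 = 51.985
  [1→7]: (49.81+30.13)/2 × 6 = 239.82
  [7→8.5]: (30.13+26.58)/2 × 1.5 = 42.5325
  [8.5→11.5]: (26.58+20.67)/2 × 3 = 70.875
  [11.5→12.5]: (20.67+19.01)/2 × 1 = 19.84
  Sum = 425.0525 mg/L·hr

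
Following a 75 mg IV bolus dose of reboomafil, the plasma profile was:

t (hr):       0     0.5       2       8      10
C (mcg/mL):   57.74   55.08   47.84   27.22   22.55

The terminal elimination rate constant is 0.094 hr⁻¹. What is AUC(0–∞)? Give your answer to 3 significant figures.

Trapezoidal AUC_0→10:
  [0→0.5]: (57.74+55.08)/2 × 0.5 = 28.205
  [0.5→2]: (55.08+47.84)/2 × 1.5 = 77.19
  [2→8]: (47.84+27.22)/2 × 6 = 225.18
  [8→10]: (27.22+22.55)/2 × 2 = 49.77
  Sum = 380.345 mcg/mL·hr
Extrapolated tail: C_last / k_e = 22.55 / 0.094 = 239.894
AUC_0→∞ = 380.345 + 239.894 = 620.239 mcg/mL·hr

AUC = 620 mcg/mL·hr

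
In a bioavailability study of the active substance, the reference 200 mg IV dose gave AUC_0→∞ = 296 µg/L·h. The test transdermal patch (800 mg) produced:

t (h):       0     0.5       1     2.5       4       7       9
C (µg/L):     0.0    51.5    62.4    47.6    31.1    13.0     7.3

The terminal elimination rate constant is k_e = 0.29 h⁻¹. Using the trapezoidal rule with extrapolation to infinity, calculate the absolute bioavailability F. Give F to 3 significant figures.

F = 0.249

Trapezoidal AUC_0→9 (transdermal patch):
  [0→0.5]: (0.0+51.5)/2 × 0.5 = 12.875
  [0.5→1]: (51.5+62.4)/2 × 0.5 = 28.475
  [1→2.5]: (62.4+47.6)/2 × 1.5 = 82.5
  [2.5→4]: (47.6+31.1)/2 × 1.5 = 59.025
  [4→7]: (31.1+13.0)/2 × 3 = 66.15
  [7→9]: (13.0+7.3)/2 × 2 = 20.3
  Sum = 269.325 µg/L·h
Tail: C_last/k_e = 7.3/0.29 = 25.172
AUC_0→∞ (transdermal patch) = 269.325 + 25.172 = 294.497 µg/L·h
F = (AUC_ev/D_ev)/(AUC_iv/D_iv) = (294.497/800)/(296/200) = 0.36812125/1.48 = 0.2487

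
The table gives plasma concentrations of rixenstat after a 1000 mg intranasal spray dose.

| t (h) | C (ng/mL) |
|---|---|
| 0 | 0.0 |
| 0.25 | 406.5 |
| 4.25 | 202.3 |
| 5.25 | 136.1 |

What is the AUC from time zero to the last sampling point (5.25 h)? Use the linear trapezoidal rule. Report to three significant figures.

Trapezoidal AUC_0→5.25:
  [0→0.25]: (0.0+406.5)/2 × 0.25 = 50.8125
  [0.25→4.25]: (406.5+202.3)/2 × 4 = 1217.6
  [4.25→5.25]: (202.3+136.1)/2 × 1 = 169.2
  Sum = 1437.6125 ng/mL·h

AUC = 1440 ng/mL·h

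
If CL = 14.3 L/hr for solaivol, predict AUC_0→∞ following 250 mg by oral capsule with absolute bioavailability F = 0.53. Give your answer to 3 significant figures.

AUC = 9.27 mg/L·hr

AUC_0→∞ = F × Dose / CL
        = 0.53 × 250 / 14.3 = 9.26573 mg/L·hr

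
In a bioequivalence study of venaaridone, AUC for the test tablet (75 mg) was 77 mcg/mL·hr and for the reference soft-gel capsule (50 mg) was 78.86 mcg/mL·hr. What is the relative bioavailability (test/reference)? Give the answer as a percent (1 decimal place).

F_rel = 65.1%

F_rel = (AUC_test/D_test) / (AUC_ref/D_ref)
      = (77/75) / (78.86/50)
      = 1.02667 / 1.5772 = 0.6509 = 65.09%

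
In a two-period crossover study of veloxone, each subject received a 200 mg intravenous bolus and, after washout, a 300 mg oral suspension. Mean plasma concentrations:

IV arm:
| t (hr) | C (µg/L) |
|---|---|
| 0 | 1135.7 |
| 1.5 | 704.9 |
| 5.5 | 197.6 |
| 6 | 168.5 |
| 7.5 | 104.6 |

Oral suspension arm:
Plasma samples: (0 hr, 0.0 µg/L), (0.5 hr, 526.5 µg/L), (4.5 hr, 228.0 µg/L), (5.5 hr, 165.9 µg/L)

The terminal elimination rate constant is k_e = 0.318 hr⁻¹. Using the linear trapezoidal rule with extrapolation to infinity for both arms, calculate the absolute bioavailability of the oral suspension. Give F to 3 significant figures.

F = 0.413

Trapezoidal AUC_0→7.5 (IV):
  [0→1.5]: (1135.7+704.9)/2 × 1.5 = 1380.45
  [1.5→5.5]: (704.9+197.6)/2 × 4 = 1805.0
  [5.5→6]: (197.6+168.5)/2 × 0.5 = 91.525
  [6→7.5]: (168.5+104.6)/2 × 1.5 = 204.825
  Sum = 3481.8 µg/L·hr
IV tail: 104.6/0.318 = 328.931; AUC_iv,0→∞ = 3481.8 + 328.931 = 3810.731 µg/L·hr
Trapezoidal AUC_0→5.5 (oral suspension):
  [0→0.5]: (0.0+526.5)/2 × 0.5 = 131.625
  [0.5→4.5]: (526.5+228.0)/2 × 4 = 1509.0
  [4.5→5.5]: (228.0+165.9)/2 × 1 = 196.95
  Sum = 1837.575 µg/L·hr
oral suspension tail: 165.9/0.318 = 521.698; AUC_ev,0→∞ = 1837.575 + 521.698 = 2359.273 µg/L·hr
F = (AUC_ev/D_ev)/(AUC_iv/D_iv) = (2359.273/300)/(3810.731/200) = 7.86424/19.053655 = 0.4127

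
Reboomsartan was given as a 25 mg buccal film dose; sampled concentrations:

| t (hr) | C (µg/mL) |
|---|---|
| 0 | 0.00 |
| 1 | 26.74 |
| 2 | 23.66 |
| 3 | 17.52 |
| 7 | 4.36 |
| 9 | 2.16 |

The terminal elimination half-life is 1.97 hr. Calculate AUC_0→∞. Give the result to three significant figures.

AUC = 116 µg/mL·hr

Trapezoidal AUC_0→9:
  [0→1]: (0.00+26.74)/2 × 1 = 13.37
  [1→2]: (26.74+23.66)/2 × 1 = 25.2
  [2→3]: (23.66+17.52)/2 × 1 = 20.59
  [3→7]: (17.52+4.36)/2 × 4 = 43.76
  [7→9]: (4.36+2.16)/2 × 2 = 6.52
  Sum = 109.44 µg/mL·hr
k_e = ln2 / t½ = 0.693147 / 1.97 = 0.3519 hr^-1
Extrapolated tail: C_last / k_e = 2.16 / 0.3519 = 6.138
AUC_0→∞ = 109.44 + 6.138 = 115.578 µg/mL·hr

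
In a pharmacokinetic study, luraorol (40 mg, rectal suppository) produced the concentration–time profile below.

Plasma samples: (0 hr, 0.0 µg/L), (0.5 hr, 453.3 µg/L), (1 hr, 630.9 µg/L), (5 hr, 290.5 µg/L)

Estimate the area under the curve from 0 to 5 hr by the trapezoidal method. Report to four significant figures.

Trapezoidal AUC_0→5:
  [0→0.5]: (0.0+453.3)/2 × 0.5 = 113.325
  [0.5→1]: (453.3+630.9)/2 × 0.5 = 271.05
  [1→5]: (630.9+290.5)/2 × 4 = 1842.8
  Sum = 2227.175 µg/L·hr

AUC = 2227 µg/L·hr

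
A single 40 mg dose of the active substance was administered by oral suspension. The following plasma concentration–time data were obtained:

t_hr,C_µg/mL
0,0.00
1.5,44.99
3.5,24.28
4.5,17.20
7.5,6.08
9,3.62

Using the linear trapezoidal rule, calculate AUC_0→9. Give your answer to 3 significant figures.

Trapezoidal AUC_0→9:
  [0→1.5]: (0.00+44.99)/2 × 1.5 = 33.7425
  [1.5→3.5]: (44.99+24.28)/2 × 2 = 69.27
  [3.5→4.5]: (24.28+17.20)/2 × 1 = 20.74
  [4.5→7.5]: (17.20+6.08)/2 × 3 = 34.92
  [7.5→9]: (6.08+3.62)/2 × 1.5 = 7.275
  Sum = 165.9475 µg/mL·hr

AUC = 166 µg/mL·hr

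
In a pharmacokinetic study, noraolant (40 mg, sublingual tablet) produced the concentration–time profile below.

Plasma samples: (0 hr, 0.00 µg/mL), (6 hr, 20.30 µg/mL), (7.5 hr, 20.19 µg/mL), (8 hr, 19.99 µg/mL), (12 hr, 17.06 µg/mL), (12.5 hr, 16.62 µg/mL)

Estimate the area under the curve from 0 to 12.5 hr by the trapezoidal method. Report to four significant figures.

AUC = 183.8 µg/mL·hr

Trapezoidal AUC_0→12.5:
  [0→6]: (0.00+20.30)/2 × 6 = 60.9
  [6→7.5]: (20.30+20.19)/2 × 1.5 = 30.3675
  [7.5→8]: (20.19+19.99)/2 × 0.5 = 10.045
  [8→12]: (19.99+17.06)/2 × 4 = 74.1
  [12→12.5]: (17.06+16.62)/2 × 0.5 = 8.42
  Sum = 183.8325 µg/mL·hr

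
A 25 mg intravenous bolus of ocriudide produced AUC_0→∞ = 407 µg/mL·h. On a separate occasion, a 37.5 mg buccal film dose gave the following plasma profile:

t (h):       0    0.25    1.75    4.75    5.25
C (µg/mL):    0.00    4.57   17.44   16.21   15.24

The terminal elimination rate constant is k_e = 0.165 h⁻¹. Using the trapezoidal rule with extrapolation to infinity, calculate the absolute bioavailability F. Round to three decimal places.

Trapezoidal AUC_0→5.25 (buccal film):
  [0→0.25]: (0.00+4.57)/2 × 0.25 = 0.57125
  [0.25→1.75]: (4.57+17.44)/2 × 1.5 = 16.5075
  [1.75→4.75]: (17.44+16.21)/2 × 3 = 50.475
  [4.75→5.25]: (16.21+15.24)/2 × 0.5 = 7.8625
  Sum = 75.41625 µg/mL·h
Tail: C_last/k_e = 15.24/0.165 = 92.364
AUC_0→∞ (buccal film) = 75.41625 + 92.364 = 167.78025 µg/mL·h
F = (AUC_ev/D_ev)/(AUC_iv/D_iv) = (167.78025/37.5)/(407/25) = 4.47414/16.28 = 0.2748

F = 0.275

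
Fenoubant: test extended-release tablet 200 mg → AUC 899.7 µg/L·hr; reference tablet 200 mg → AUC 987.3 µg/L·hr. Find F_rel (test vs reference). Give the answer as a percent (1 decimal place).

F_rel = (AUC_test/D_test) / (AUC_ref/D_ref)
      = (899.7/200) / (987.3/200)
      = 4.4985 / 4.9365 = 0.9113 = 91.13%

F_rel = 91.1%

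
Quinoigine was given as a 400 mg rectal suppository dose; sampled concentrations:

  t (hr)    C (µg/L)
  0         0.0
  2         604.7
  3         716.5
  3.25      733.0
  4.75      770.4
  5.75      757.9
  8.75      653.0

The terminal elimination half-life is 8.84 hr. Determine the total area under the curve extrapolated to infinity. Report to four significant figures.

AUC = 13780 µg/L·hr

Trapezoidal AUC_0→8.75:
  [0→2]: (0.0+604.7)/2 × 2 = 604.7
  [2→3]: (604.7+716.5)/2 × 1 = 660.6
  [3→3.25]: (716.5+733.0)/2 × 0.25 = 181.1875
  [3.25→4.75]: (733.0+770.4)/2 × 1.5 = 1127.55
  [4.75→5.75]: (770.4+757.9)/2 × 1 = 764.15
  [5.75→8.75]: (757.9+653.0)/2 × 3 = 2116.35
  Sum = 5454.5375 µg/L·hr
k_e = ln2 / t½ = 0.693147 / 8.84 = 0.0784 hr^-1
Extrapolated tail: C_last / k_e = 653.0 / 0.0784 = 8329.082
AUC_0→∞ = 5454.5375 + 8329.082 = 13783.6195 µg/L·hr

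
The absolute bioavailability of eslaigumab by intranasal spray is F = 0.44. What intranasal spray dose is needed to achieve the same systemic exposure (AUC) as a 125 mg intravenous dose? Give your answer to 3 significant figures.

D_intranasal = 284 mg

For equal systemic exposure: F × D_ev = D_iv
D_ev = D_iv / F = 125 / 0.44 = 284.091 mg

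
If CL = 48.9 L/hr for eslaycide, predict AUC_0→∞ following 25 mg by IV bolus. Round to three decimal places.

AUC = 0.511 mg/L·hr

AUC_0→∞ = Dose_iv / CL
        = 25 / 48.9 = 0.511247 mg/L·hr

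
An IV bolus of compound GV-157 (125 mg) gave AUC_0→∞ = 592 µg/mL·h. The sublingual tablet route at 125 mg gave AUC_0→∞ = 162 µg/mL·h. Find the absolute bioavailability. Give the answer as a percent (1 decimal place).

F = 27.4%

F = (AUC_ev / D_ev) / (AUC_iv / D_iv)
  = (162/125) / (592/125)
  = 1.296 / 4.736 = 0.2736
  = 27.36%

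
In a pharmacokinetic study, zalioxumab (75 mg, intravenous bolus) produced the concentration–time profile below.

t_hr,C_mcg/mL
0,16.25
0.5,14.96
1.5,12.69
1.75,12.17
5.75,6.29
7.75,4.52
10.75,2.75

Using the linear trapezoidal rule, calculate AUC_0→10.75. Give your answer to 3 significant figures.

AUC = 83.4 mcg/mL·hr

Trapezoidal AUC_0→10.75:
  [0→0.5]: (16.25+14.96)/2 × 0.5 = 7.8025
  [0.5→1.5]: (14.96+12.69)/2 × 1 = 13.825
  [1.5→1.75]: (12.69+12.17)/2 × 0.25 = 3.1075
  [1.75→5.75]: (12.17+6.29)/2 × 4 = 36.92
  [5.75→7.75]: (6.29+4.52)/2 × 2 = 10.81
  [7.75→10.75]: (4.52+2.75)/2 × 3 = 10.905
  Sum = 83.37 mcg/mL·hr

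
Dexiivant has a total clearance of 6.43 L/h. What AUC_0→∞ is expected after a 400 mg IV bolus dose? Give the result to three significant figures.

AUC = 62.2 mg/L·h

AUC_0→∞ = Dose_iv / CL
        = 400 / 6.43 = 62.2084 mg/L·h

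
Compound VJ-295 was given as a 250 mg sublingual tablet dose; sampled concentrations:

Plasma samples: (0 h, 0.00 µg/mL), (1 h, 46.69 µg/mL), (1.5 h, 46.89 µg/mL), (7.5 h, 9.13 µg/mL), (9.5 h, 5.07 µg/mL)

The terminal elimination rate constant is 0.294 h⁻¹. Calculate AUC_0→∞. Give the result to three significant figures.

AUC = 246 µg/mL·h

Trapezoidal AUC_0→9.5:
  [0→1]: (0.00+46.69)/2 × 1 = 23.345
  [1→1.5]: (46.69+46.89)/2 × 0.5 = 23.395
  [1.5→7.5]: (46.89+9.13)/2 × 6 = 168.06
  [7.5→9.5]: (9.13+5.07)/2 × 2 = 14.2
  Sum = 229.0 µg/mL·h
Extrapolated tail: C_last / k_e = 5.07 / 0.294 = 17.245
AUC_0→∞ = 229.0 + 17.245 = 246.245 µg/mL·h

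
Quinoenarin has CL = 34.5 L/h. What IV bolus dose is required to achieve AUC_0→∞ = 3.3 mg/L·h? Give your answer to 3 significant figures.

Dose_iv = CL × AUC_0→∞
     = 34.5 × 3.3 = 113.85 mg

Dose = 114 mg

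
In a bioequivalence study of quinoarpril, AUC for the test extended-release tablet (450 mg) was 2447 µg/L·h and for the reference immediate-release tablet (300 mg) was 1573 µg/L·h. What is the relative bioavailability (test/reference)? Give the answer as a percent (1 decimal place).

F_rel = 103.7%

F_rel = (AUC_test/D_test) / (AUC_ref/D_ref)
      = (2447/450) / (1573/300)
      = 5.43778 / 5.24333 = 1.0371 = 103.71%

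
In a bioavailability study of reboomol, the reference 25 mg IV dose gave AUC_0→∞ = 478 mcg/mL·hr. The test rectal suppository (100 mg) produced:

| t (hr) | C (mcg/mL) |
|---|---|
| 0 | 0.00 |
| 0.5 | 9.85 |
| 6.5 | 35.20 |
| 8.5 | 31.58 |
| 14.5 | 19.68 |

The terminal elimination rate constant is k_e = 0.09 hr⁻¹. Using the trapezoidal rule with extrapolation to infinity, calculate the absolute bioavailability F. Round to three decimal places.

F = 0.302

Trapezoidal AUC_0→14.5 (rectal suppository):
  [0→0.5]: (0.00+9.85)/2 × 0.5 = 2.4625
  [0.5→6.5]: (9.85+35.20)/2 × 6 = 135.15
  [6.5→8.5]: (35.20+31.58)/2 × 2 = 66.78
  [8.5→14.5]: (31.58+19.68)/2 × 6 = 153.78
  Sum = 358.1725 mcg/mL·hr
Tail: C_last/k_e = 19.68/0.09 = 218.667
AUC_0→∞ (rectal suppository) = 358.1725 + 218.667 = 576.8395 mcg/mL·hr
F = (AUC_ev/D_ev)/(AUC_iv/D_iv) = (576.8395/100)/(478/25) = 5.768395/19.12 = 0.3017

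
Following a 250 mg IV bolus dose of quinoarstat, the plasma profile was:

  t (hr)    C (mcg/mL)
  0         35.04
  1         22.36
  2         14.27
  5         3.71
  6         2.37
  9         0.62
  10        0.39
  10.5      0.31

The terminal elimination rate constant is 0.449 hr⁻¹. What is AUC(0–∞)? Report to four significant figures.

AUC = 82.88 mcg/mL·hr

Trapezoidal AUC_0→10.5:
  [0→1]: (35.04+22.36)/2 × 1 = 28.7
  [1→2]: (22.36+14.27)/2 × 1 = 18.315
  [2→5]: (14.27+3.71)/2 × 3 = 26.97
  [5→6]: (3.71+2.37)/2 × 1 = 3.04
  [6→9]: (2.37+0.62)/2 × 3 = 4.485
  [9→10]: (0.62+0.39)/2 × 1 = 0.505
  [10→10.5]: (0.39+0.31)/2 × 0.5 = 0.175
  Sum = 82.19 mcg/mL·hr
Extrapolated tail: C_last / k_e = 0.31 / 0.449 = 0.690
AUC_0→∞ = 82.19 + 0.690 = 82.88 mcg/mL·hr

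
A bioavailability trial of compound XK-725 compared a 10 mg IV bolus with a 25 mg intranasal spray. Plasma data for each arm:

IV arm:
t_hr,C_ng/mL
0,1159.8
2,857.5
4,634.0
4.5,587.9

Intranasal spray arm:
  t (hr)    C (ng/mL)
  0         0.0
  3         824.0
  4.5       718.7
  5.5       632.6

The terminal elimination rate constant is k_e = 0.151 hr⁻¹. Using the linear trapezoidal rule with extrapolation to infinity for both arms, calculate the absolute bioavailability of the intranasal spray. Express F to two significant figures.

F = 0.38

Trapezoidal AUC_0→4.5 (IV):
  [0→2]: (1159.8+857.5)/2 × 2 = 2017.3
  [2→4]: (857.5+634.0)/2 × 2 = 1491.5
  [4→4.5]: (634.0+587.9)/2 × 0.5 = 305.475
  Sum = 3814.275 ng/mL·hr
IV tail: 587.9/0.151 = 3893.377; AUC_iv,0→∞ = 3814.275 + 3893.377 = 7707.652 ng/mL·hr
Trapezoidal AUC_0→5.5 (intranasal spray):
  [0→3]: (0.0+824.0)/2 × 3 = 1236.0
  [3→4.5]: (824.0+718.7)/2 × 1.5 = 1157.025
  [4.5→5.5]: (718.7+632.6)/2 × 1 = 675.65
  Sum = 3068.675 ng/mL·hr
intranasal spray tail: 632.6/0.151 = 4189.404; AUC_ev,0→∞ = 3068.675 + 4189.404 = 7258.079 ng/mL·hr
F = (AUC_ev/D_ev)/(AUC_iv/D_iv) = (7258.079/25)/(7707.652/10) = 290.32316/770.7652 = 0.3767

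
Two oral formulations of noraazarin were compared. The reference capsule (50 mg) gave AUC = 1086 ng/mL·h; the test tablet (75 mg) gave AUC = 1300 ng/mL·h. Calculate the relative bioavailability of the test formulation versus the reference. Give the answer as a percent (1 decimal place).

F_rel = (AUC_test/D_test) / (AUC_ref/D_ref)
      = (1300/75) / (1086/50)
      = 17.3333 / 21.72 = 0.7980 = 79.80%

F_rel = 79.8%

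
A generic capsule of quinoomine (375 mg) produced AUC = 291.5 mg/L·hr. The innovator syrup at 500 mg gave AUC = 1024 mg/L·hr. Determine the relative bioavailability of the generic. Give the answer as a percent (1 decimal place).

F_rel = 38.0%

F_rel = (AUC_test/D_test) / (AUC_ref/D_ref)
      = (291.5/375) / (1024/500)
      = 0.777333 / 2.048 = 0.3796 = 37.96%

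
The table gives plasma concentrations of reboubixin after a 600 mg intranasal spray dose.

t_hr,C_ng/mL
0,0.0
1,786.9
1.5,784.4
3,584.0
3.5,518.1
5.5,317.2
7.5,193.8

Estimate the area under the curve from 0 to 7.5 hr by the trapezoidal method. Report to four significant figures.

Trapezoidal AUC_0→7.5:
  [0→1]: (0.0+786.9)/2 × 1 = 393.45
  [1→1.5]: (786.9+784.4)/2 × 0.5 = 392.825
  [1.5→3]: (784.4+584.0)/2 × 1.5 = 1026.3
  [3→3.5]: (584.0+518.1)/2 × 0.5 = 275.525
  [3.5→5.5]: (518.1+317.2)/2 × 2 = 835.3
  [5.5→7.5]: (317.2+193.8)/2 × 2 = 511.0
  Sum = 3434.4 ng/mL·hr

AUC = 3434 ng/mL·hr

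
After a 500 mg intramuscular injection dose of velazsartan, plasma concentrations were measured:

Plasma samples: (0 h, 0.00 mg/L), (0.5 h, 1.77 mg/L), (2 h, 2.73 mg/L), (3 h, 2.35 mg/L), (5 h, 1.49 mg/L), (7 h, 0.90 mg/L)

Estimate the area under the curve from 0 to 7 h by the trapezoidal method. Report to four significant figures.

Trapezoidal AUC_0→7:
  [0→0.5]: (0.00+1.77)/2 × 0.5 = 0.4425
  [0.5→2]: (1.77+2.73)/2 × 1.5 = 3.375
  [2→3]: (2.73+2.35)/2 × 1 = 2.54
  [3→5]: (2.35+1.49)/2 × 2 = 3.84
  [5→7]: (1.49+0.90)/2 × 2 = 2.39
  Sum = 12.5875 mg/L·h

AUC = 12.59 mg/L·h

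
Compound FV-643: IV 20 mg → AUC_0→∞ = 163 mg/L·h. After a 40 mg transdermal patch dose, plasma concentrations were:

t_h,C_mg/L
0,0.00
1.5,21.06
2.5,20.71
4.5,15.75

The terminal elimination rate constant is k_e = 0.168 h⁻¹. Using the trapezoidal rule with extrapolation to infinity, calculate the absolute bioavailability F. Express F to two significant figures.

F = 0.51

Trapezoidal AUC_0→4.5 (transdermal patch):
  [0→1.5]: (0.00+21.06)/2 × 1.5 = 15.795
  [1.5→2.5]: (21.06+20.71)/2 × 1 = 20.885
  [2.5→4.5]: (20.71+15.75)/2 × 2 = 36.46
  Sum = 73.14 mg/L·h
Tail: C_last/k_e = 15.75/0.168 = 93.750
AUC_0→∞ (transdermal patch) = 73.14 + 93.750 = 166.89 mg/L·h
F = (AUC_ev/D_ev)/(AUC_iv/D_iv) = (166.89/40)/(163/20) = 4.17225/8.15 = 0.5119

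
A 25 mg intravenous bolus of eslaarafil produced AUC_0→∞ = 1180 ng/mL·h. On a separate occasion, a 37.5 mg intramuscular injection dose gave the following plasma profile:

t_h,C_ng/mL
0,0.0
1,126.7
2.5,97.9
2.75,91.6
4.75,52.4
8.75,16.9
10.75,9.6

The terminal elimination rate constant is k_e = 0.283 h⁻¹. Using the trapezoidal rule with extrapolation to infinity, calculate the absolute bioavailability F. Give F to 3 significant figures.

Trapezoidal AUC_0→10.75 (intramuscular injection):
  [0→1]: (0.0+126.7)/2 × 1 = 63.35
  [1→2.5]: (126.7+97.9)/2 × 1.5 = 168.45
  [2.5→2.75]: (97.9+91.6)/2 × 0.25 = 23.6875
  [2.75→4.75]: (91.6+52.4)/2 × 2 = 144.0
  [4.75→8.75]: (52.4+16.9)/2 × 4 = 138.6
  [8.75→10.75]: (16.9+9.6)/2 × 2 = 26.5
  Sum = 564.5875 ng/mL·h
Tail: C_last/k_e = 9.6/0.283 = 33.922
AUC_0→∞ (intramuscular injection) = 564.5875 + 33.922 = 598.5095 ng/mL·h
F = (AUC_ev/D_ev)/(AUC_iv/D_iv) = (598.5095/37.5)/(1180/25) = 15.9603/47.2 = 0.3381

F = 0.338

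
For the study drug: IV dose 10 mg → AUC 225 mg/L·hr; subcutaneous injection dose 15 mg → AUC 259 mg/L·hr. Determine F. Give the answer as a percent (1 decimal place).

F = 76.7%

F = (AUC_ev / D_ev) / (AUC_iv / D_iv)
  = (259/15) / (225/10)
  = 17.2667 / 22.5 = 0.7674
  = 76.74%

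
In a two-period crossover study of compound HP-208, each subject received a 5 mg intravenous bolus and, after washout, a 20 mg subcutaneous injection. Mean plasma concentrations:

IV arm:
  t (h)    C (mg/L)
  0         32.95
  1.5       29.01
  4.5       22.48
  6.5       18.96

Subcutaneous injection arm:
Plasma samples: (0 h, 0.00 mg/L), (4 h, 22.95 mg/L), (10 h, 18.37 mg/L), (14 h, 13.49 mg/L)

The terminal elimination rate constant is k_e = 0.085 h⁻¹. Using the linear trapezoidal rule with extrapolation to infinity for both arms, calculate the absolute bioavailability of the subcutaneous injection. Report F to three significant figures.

F = 0.253

Trapezoidal AUC_0→6.5 (IV):
  [0→1.5]: (32.95+29.01)/2 × 1.5 = 46.47
  [1.5→4.5]: (29.01+22.48)/2 × 3 = 77.235
  [4.5→6.5]: (22.48+18.96)/2 × 2 = 41.44
  Sum = 165.145 mg/L·h
IV tail: 18.96/0.085 = 223.059; AUC_iv,0→∞ = 165.145 + 223.059 = 388.204 mg/L·h
Trapezoidal AUC_0→14 (subcutaneous injection):
  [0→4]: (0.00+22.95)/2 × 4 = 45.9
  [4→10]: (22.95+18.37)/2 × 6 = 123.96
  [10→14]: (18.37+13.49)/2 × 4 = 63.72
  Sum = 233.58 mg/L·h
subcutaneous injection tail: 13.49/0.085 = 158.706; AUC_ev,0→∞ = 233.58 + 158.706 = 392.286 mg/L·h
F = (AUC_ev/D_ev)/(AUC_iv/D_iv) = (392.286/20)/(388.204/5) = 19.6143/77.6408 = 0.2526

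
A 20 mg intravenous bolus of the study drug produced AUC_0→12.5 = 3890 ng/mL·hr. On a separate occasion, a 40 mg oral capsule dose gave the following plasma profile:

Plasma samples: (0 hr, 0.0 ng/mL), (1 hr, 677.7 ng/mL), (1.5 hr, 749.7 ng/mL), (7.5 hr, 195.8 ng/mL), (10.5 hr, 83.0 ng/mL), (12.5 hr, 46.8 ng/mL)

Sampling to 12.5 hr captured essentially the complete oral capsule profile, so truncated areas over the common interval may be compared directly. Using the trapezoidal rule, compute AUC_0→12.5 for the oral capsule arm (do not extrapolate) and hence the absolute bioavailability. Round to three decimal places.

Trapezoidal AUC_0→12.5 (oral capsule):
  [0→1]: (0.0+677.7)/2 × 1 = 338.85
  [1→1.5]: (677.7+749.7)/2 × 0.5 = 356.85
  [1.5→7.5]: (749.7+195.8)/2 × 6 = 2836.5
  [7.5→10.5]: (195.8+83.0)/2 × 3 = 418.2
  [10.5→12.5]: (83.0+46.8)/2 × 2 = 129.8
  Sum = 4080.2 ng/mL·hr
F = (AUC_ev/D_ev)/(AUC_iv/D_iv) = (4080.2/40)/(3890/20) = 102.005/194.5 = 0.5244

F = 0.524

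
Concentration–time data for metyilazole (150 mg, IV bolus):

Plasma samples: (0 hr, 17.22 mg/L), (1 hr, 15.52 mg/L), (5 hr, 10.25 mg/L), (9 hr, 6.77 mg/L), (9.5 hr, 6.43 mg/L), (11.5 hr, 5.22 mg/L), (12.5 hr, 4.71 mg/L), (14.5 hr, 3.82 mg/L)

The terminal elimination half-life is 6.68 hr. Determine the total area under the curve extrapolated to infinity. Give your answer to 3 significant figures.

AUC = 167 mg/L·hr

Trapezoidal AUC_0→14.5:
  [0→1]: (17.22+15.52)/2 × 1 = 16.37
  [1→5]: (15.52+10.25)/2 × 4 = 51.54
  [5→9]: (10.25+6.77)/2 × 4 = 34.04
  [9→9.5]: (6.77+6.43)/2 × 0.5 = 3.3
  [9.5→11.5]: (6.43+5.22)/2 × 2 = 11.65
  [11.5→12.5]: (5.22+4.71)/2 × 1 = 4.965
  [12.5→14.5]: (4.71+3.82)/2 × 2 = 8.53
  Sum = 130.395 mg/L·hr
k_e = ln2 / t½ = 0.693147 / 6.68 = 0.1038 hr^-1
Extrapolated tail: C_last / k_e = 3.82 / 0.1038 = 36.802
AUC_0→∞ = 130.395 + 36.802 = 167.197 mg/L·hr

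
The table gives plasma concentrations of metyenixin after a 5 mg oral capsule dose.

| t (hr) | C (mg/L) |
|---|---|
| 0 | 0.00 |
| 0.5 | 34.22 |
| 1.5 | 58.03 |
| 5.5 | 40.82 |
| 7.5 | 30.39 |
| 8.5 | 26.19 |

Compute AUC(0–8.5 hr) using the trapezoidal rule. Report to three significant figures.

AUC = 352 mg/L·hr

Trapezoidal AUC_0→8.5:
  [0→0.5]: (0.00+34.22)/2 × 0.5 = 8.555
  [0.5→1.5]: (34.22+58.03)/2 × 1 = 46.125
  [1.5→5.5]: (58.03+40.82)/2 × 4 = 197.7
  [5.5→7.5]: (40.82+30.39)/2 × 2 = 71.21
  [7.5→8.5]: (30.39+26.19)/2 × 1 = 28.29
  Sum = 351.88 mg/L·hr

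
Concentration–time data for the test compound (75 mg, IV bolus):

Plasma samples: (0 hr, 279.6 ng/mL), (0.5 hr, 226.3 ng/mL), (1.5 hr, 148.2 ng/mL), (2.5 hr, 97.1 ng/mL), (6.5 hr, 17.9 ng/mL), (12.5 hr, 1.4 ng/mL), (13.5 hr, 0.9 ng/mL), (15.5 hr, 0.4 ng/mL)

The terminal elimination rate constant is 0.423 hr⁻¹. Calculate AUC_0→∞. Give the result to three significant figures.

AUC = 728 ng/mL·hr

Trapezoidal AUC_0→15.5:
  [0→0.5]: (279.6+226.3)/2 × 0.5 = 126.475
  [0.5→1.5]: (226.3+148.2)/2 × 1 = 187.25
  [1.5→2.5]: (148.2+97.1)/2 × 1 = 122.65
  [2.5→6.5]: (97.1+17.9)/2 × 4 = 230.0
  [6.5→12.5]: (17.9+1.4)/2 × 6 = 57.9
  [12.5→13.5]: (1.4+0.9)/2 × 1 = 1.15
  [13.5→15.5]: (0.9+0.4)/2 × 2 = 1.3
  Sum = 726.725 ng/mL·hr
Extrapolated tail: C_last / k_e = 0.4 / 0.423 = 0.946
AUC_0→∞ = 726.725 + 0.946 = 727.671 ng/mL·hr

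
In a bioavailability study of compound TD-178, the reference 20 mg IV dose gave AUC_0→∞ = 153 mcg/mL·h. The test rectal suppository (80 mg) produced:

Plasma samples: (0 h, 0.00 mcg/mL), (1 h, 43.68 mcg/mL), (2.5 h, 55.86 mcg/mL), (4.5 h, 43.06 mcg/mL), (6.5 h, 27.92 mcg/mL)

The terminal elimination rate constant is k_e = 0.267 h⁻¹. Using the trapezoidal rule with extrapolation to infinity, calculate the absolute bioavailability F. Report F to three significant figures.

Trapezoidal AUC_0→6.5 (rectal suppository):
  [0→1]: (0.00+43.68)/2 × 1 = 21.84
  [1→2.5]: (43.68+55.86)/2 × 1.5 = 74.655
  [2.5→4.5]: (55.86+43.06)/2 × 2 = 98.92
  [4.5→6.5]: (43.06+27.92)/2 × 2 = 70.98
  Sum = 266.395 mcg/mL·h
Tail: C_last/k_e = 27.92/0.267 = 104.569
AUC_0→∞ (rectal suppository) = 266.395 + 104.569 = 370.964 mcg/mL·h
F = (AUC_ev/D_ev)/(AUC_iv/D_iv) = (370.964/80)/(153/20) = 4.63705/7.65 = 0.6062

F = 0.606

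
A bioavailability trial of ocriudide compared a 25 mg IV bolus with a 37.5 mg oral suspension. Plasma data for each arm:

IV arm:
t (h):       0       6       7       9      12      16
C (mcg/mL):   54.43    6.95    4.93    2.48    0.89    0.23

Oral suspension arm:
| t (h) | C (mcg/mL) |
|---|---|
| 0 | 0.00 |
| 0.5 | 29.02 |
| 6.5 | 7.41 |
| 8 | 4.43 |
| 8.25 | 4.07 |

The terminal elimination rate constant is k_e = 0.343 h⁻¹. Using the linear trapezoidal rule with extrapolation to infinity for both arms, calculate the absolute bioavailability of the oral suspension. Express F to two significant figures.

F = 0.45

Trapezoidal AUC_0→16 (IV):
  [0→6]: (54.43+6.95)/2 × 6 = 184.14
  [6→7]: (6.95+4.93)/2 × 1 = 5.94
  [7→9]: (4.93+2.48)/2 × 2 = 7.41
  [9→12]: (2.48+0.89)/2 × 3 = 5.055
  [12→16]: (0.89+0.23)/2 × 4 = 2.24
  Sum = 204.785 mcg/mL·h
IV tail: 0.23/0.343 = 0.671; AUC_iv,0→∞ = 204.785 + 0.671 = 205.456 mcg/mL·h
Trapezoidal AUC_0→8.25 (oral suspension):
  [0→0.5]: (0.00+29.02)/2 × 0.5 = 7.255
  [0.5→6.5]: (29.02+7.41)/2 × 6 = 109.29
  [6.5→8]: (7.41+4.43)/2 × 1.5 = 8.88
  [8→8.25]: (4.43+4.07)/2 × 0.25 = 1.0625
  Sum = 126.4875 mcg/mL·h
oral suspension tail: 4.07/0.343 = 11.866; AUC_ev,0→∞ = 126.4875 + 11.866 = 138.3535 mcg/mL·h
F = (AUC_ev/D_ev)/(AUC_iv/D_iv) = (138.3535/37.5)/(205.456/25) = 3.68943/8.21824 = 0.4489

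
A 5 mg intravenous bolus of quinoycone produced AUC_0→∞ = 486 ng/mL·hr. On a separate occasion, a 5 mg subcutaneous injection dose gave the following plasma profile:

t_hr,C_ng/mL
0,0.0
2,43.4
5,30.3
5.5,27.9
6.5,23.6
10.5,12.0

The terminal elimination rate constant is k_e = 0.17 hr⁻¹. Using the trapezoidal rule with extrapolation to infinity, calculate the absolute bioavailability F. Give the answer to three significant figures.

Trapezoidal AUC_0→10.5 (subcutaneous injection):
  [0→2]: (0.0+43.4)/2 × 2 = 43.4
  [2→5]: (43.4+30.3)/2 × 3 = 110.55
  [5→5.5]: (30.3+27.9)/2 × 0.5 = 14.55
  [5.5→6.5]: (27.9+23.6)/2 × 1 = 25.75
  [6.5→10.5]: (23.6+12.0)/2 × 4 = 71.2
  Sum = 265.45 ng/mL·hr
Tail: C_last/k_e = 12.0/0.17 = 70.588
AUC_0→∞ (subcutaneous injection) = 265.45 + 70.588 = 336.038 ng/mL·hr
F = (AUC_ev/D_ev)/(AUC_iv/D_iv) = (336.038/5)/(486/5) = 67.2076/97.2 = 0.6914

F = 0.691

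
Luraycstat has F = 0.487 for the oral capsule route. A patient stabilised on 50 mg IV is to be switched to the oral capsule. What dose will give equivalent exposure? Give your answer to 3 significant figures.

D_oral = 103 mg

For equal systemic exposure: F × D_ev = D_iv
D_ev = D_iv / F = 50 / 0.487 = 102.669 mg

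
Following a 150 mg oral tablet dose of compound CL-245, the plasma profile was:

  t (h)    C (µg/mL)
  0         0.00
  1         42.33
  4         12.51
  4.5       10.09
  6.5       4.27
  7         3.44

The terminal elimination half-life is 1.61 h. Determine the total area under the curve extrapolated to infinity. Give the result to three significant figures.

Trapezoidal AUC_0→7:
  [0→1]: (0.00+42.33)/2 × 1 = 21.165
  [1→4]: (42.33+12.51)/2 × 3 = 82.26
  [4→4.5]: (12.51+10.09)/2 × 0.5 = 5.65
  [4.5→6.5]: (10.09+4.27)/2 × 2 = 14.36
  [6.5→7]: (4.27+3.44)/2 × 0.5 = 1.9275
  Sum = 125.3625 µg/mL·h
k_e = ln2 / t½ = 0.693147 / 1.61 = 0.4305 h^-1
Extrapolated tail: C_last / k_e = 3.44 / 0.4305 = 7.991
AUC_0→∞ = 125.3625 + 7.991 = 133.3535 µg/mL·h

AUC = 133 µg/mL·h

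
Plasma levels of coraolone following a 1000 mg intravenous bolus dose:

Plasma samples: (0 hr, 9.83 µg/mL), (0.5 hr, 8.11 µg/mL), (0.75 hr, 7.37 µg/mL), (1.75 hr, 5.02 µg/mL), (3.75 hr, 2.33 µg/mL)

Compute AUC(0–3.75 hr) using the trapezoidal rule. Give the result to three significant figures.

AUC = 20.0 µg/mL·hr

Trapezoidal AUC_0→3.75:
  [0→0.5]: (9.83+8.11)/2 × 0.5 = 4.485
  [0.5→0.75]: (8.11+7.37)/2 × 0.25 = 1.935
  [0.75→1.75]: (7.37+5.02)/2 × 1 = 6.195
  [1.75→3.75]: (5.02+2.33)/2 × 2 = 7.35
  Sum = 19.965 µg/mL·hr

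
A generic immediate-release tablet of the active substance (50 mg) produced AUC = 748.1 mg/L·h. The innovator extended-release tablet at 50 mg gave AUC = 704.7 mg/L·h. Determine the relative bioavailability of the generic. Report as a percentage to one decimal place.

F_rel = 106.2%

F_rel = (AUC_test/D_test) / (AUC_ref/D_ref)
      = (748.1/50) / (704.7/50)
      = 14.962 / 14.094 = 1.0616 = 106.16%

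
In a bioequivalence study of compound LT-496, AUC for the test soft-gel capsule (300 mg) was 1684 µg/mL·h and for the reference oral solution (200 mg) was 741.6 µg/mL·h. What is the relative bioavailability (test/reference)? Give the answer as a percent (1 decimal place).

F_rel = (AUC_test/D_test) / (AUC_ref/D_ref)
      = (1684/300) / (741.6/200)
      = 5.61333 / 3.708 = 1.5138 = 151.38%

F_rel = 151.4%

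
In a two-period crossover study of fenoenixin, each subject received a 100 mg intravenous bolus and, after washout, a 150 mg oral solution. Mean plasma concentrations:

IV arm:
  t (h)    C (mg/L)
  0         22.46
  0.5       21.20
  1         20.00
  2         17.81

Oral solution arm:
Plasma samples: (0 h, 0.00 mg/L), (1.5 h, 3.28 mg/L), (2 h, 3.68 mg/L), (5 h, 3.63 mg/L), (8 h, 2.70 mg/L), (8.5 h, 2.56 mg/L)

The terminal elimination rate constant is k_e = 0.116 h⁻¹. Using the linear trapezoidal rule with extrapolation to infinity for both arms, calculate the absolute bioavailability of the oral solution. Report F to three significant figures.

Trapezoidal AUC_0→2 (IV):
  [0→0.5]: (22.46+21.20)/2 × 0.5 = 10.915
  [0.5→1]: (21.20+20.00)/2 × 0.5 = 10.3
  [1→2]: (20.00+17.81)/2 × 1 = 18.905
  Sum = 40.12 mg/L·h
IV tail: 17.81/0.116 = 153.534; AUC_iv,0→∞ = 40.12 + 153.534 = 193.654 mg/L·h
Trapezoidal AUC_0→8.5 (oral solution):
  [0→1.5]: (0.00+3.28)/2 × 1.5 = 2.46
  [1.5→2]: (3.28+3.68)/2 × 0.5 = 1.74
  [2→5]: (3.68+3.63)/2 × 3 = 10.965
  [5→8]: (3.63+2.70)/2 × 3 = 9.495
  [8→8.5]: (2.70+2.56)/2 × 0.5 = 1.315
  Sum = 25.975 mg/L·h
oral solution tail: 2.56/0.116 = 22.069; AUC_ev,0→∞ = 25.975 + 22.069 = 48.044 mg/L·h
F = (AUC_ev/D_ev)/(AUC_iv/D_iv) = (48.044/150)/(193.654/100) = 0.320293/1.93654 = 0.1654

F = 0.165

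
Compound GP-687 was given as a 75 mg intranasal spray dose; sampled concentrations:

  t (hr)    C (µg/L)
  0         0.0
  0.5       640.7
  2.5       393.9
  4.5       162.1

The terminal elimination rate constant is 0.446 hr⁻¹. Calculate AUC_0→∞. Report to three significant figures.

AUC = 2110 µg/L·hr

Trapezoidal AUC_0→4.5:
  [0→0.5]: (0.0+640.7)/2 × 0.5 = 160.175
  [0.5→2.5]: (640.7+393.9)/2 × 2 = 1034.6
  [2.5→4.5]: (393.9+162.1)/2 × 2 = 556.0
  Sum = 1750.775 µg/L·hr
Extrapolated tail: C_last / k_e = 162.1 / 0.446 = 363.453
AUC_0→∞ = 1750.775 + 363.453 = 2114.228 µg/L·hr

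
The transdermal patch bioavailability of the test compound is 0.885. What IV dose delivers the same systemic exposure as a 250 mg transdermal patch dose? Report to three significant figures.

Systemic exposure from an extravascular dose = F × D_ev, so the equivalent IV dose is F × D_ev.
D_iv = F × D_ev = 0.885 × 250 = 221.25 mg

D_iv = 221 mg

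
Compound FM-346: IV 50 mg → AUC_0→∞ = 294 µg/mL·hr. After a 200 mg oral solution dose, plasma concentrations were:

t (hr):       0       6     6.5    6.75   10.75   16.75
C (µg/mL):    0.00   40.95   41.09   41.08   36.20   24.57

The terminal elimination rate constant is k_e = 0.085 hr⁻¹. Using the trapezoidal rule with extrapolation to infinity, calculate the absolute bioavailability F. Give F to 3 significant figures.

F = 0.663

Trapezoidal AUC_0→16.75 (oral solution):
  [0→6]: (0.00+40.95)/2 × 6 = 122.85
  [6→6.5]: (40.95+41.09)/2 × 0.5 = 20.51
  [6.5→6.75]: (41.09+41.08)/2 × 0.25 = 10.27125
  [6.75→10.75]: (41.08+36.20)/2 × 4 = 154.56
  [10.75→16.75]: (36.20+24.57)/2 × 6 = 182.31
  Sum = 490.50125 µg/mL·hr
Tail: C_last/k_e = 24.57/0.085 = 289.059
AUC_0→∞ (oral solution) = 490.50125 + 289.059 = 779.56025 µg/mL·hr
F = (AUC_ev/D_ev)/(AUC_iv/D_iv) = (779.56025/200)/(294/50) = 3.8978/5.88 = 0.6629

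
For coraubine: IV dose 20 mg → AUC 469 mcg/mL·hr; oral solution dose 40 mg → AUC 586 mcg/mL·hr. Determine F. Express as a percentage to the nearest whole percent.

F = 62%

F = (AUC_ev / D_ev) / (AUC_iv / D_iv)
  = (586/40) / (469/20)
  = 14.65 / 23.45 = 0.6247
  = 62.47%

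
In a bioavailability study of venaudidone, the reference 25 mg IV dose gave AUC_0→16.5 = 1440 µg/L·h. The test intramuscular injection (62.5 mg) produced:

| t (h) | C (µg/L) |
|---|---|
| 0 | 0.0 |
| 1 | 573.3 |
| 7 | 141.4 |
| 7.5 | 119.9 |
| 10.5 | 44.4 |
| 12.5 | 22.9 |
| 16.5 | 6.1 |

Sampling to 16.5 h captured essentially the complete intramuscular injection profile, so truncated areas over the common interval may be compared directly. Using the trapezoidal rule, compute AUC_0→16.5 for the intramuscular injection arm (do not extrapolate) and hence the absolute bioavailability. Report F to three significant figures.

Trapezoidal AUC_0→16.5 (intramuscular injection):
  [0→1]: (0.0+573.3)/2 × 1 = 286.65
  [1→7]: (573.3+141.4)/2 × 6 = 2144.1
  [7→7.5]: (141.4+119.9)/2 × 0.5 = 65.325
  [7.5→10.5]: (119.9+44.4)/2 × 3 = 246.45
  [10.5→12.5]: (44.4+22.9)/2 × 2 = 67.3
  [12.5→16.5]: (22.9+6.1)/2 × 4 = 58.0
  Sum = 2867.825 µg/L·h
F = (AUC_ev/D_ev)/(AUC_iv/D_iv) = (2867.825/62.5)/(1440/25) = 45.8852/57.6 = 0.7966

F = 0.797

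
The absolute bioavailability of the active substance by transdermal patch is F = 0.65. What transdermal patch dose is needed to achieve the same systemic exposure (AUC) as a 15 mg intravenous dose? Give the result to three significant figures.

For equal systemic exposure: F × D_ev = D_iv
D_ev = D_iv / F = 15 / 0.65 = 23.0769 mg

D_transdermal = 23.1 mg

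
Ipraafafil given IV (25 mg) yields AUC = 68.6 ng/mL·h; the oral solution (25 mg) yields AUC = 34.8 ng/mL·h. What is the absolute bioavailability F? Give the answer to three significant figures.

F = (AUC_ev / D_ev) / (AUC_iv / D_iv)
  = (34.8/25) / (68.6/25)
  = 1.392 / 2.744 = 0.5073

F = 0.507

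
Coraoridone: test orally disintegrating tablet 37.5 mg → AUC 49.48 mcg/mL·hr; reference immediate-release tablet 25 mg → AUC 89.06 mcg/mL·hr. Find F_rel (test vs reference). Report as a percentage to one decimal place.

F_rel = (AUC_test/D_test) / (AUC_ref/D_ref)
      = (49.48/37.5) / (89.06/25)
      = 1.31947 / 3.5624 = 0.3704 = 37.04%

F_rel = 37.0%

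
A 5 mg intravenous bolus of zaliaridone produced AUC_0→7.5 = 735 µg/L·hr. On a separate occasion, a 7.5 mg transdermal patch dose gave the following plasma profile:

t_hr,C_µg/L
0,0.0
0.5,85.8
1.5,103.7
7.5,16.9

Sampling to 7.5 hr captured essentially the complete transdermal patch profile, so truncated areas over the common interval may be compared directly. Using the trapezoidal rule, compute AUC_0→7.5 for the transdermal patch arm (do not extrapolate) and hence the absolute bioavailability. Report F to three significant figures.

Trapezoidal AUC_0→7.5 (transdermal patch):
  [0→0.5]: (0.0+85.8)/2 × 0.5 = 21.45
  [0.5→1.5]: (85.8+103.7)/2 × 1 = 94.75
  [1.5→7.5]: (103.7+16.9)/2 × 6 = 361.8
  Sum = 478.0 µg/L·hr
F = (AUC_ev/D_ev)/(AUC_iv/D_iv) = (478.0/7.5)/(735/5) = 63.7333/147 = 0.4336

F = 0.434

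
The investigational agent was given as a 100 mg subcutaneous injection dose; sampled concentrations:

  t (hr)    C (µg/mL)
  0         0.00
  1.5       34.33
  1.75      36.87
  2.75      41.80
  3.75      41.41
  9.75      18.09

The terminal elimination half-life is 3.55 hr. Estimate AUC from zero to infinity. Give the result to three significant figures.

Trapezoidal AUC_0→9.75:
  [0→1.5]: (0.00+34.33)/2 × 1.5 = 25.7475
  [1.5→1.75]: (34.33+36.87)/2 × 0.25 = 8.9
  [1.75→2.75]: (36.87+41.80)/2 × 1 = 39.335
  [2.75→3.75]: (41.80+41.41)/2 × 1 = 41.605
  [3.75→9.75]: (41.41+18.09)/2 × 6 = 178.5
  Sum = 294.0875 µg/mL·hr
k_e = ln2 / t½ = 0.693147 / 3.55 = 0.1953 hr^-1
Extrapolated tail: C_last / k_e = 18.09 / 0.1953 = 92.627
AUC_0→∞ = 294.0875 + 92.627 = 386.7145 µg/mL·hr

AUC = 387 µg/mL·hr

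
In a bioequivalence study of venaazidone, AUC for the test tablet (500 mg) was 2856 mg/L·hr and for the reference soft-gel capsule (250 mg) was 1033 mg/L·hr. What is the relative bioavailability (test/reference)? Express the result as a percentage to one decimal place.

F_rel = 138.2%

F_rel = (AUC_test/D_test) / (AUC_ref/D_ref)
      = (2856/500) / (1033/250)
      = 5.712 / 4.132 = 1.3824 = 138.24%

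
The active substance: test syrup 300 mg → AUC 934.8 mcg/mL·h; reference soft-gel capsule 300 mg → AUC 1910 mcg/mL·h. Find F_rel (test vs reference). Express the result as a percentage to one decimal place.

F_rel = 48.9%

F_rel = (AUC_test/D_test) / (AUC_ref/D_ref)
      = (934.8/300) / (1910/300)
      = 3.116 / 6.36667 = 0.4894 = 48.94%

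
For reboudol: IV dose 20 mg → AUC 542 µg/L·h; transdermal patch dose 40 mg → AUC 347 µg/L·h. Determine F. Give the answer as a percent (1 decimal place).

F = 32.0%

F = (AUC_ev / D_ev) / (AUC_iv / D_iv)
  = (347/40) / (542/20)
  = 8.675 / 27.1 = 0.3201
  = 32.01%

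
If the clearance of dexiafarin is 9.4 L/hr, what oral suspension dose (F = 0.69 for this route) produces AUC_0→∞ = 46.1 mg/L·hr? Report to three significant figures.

Dose = 628 mg

Dose = CL × AUC_0→∞ / F
     = 9.4 × 46.1 / 0.69 = 628.029 mg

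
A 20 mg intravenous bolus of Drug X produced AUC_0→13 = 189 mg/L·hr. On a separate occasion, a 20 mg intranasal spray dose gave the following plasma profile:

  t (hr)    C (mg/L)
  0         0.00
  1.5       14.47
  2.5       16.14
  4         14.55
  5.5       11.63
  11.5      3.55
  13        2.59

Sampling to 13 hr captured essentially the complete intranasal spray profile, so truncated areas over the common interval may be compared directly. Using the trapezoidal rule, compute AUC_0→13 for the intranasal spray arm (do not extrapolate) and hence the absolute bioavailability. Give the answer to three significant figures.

F = 0.629

Trapezoidal AUC_0→13 (intranasal spray):
  [0→1.5]: (0.00+14.47)/2 × 1.5 = 10.8525
  [1.5→2.5]: (14.47+16.14)/2 × 1 = 15.305
  [2.5→4]: (16.14+14.55)/2 × 1.5 = 23.0175
  [4→5.5]: (14.55+11.63)/2 × 1.5 = 19.635
  [5.5→11.5]: (11.63+3.55)/2 × 6 = 45.54
  [11.5→13]: (3.55+2.59)/2 × 1.5 = 4.605
  Sum = 118.955 mg/L·hr
F = (AUC_ev/D_ev)/(AUC_iv/D_iv) = (118.955/20)/(189/20) = 5.94775/9.45 = 0.6294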